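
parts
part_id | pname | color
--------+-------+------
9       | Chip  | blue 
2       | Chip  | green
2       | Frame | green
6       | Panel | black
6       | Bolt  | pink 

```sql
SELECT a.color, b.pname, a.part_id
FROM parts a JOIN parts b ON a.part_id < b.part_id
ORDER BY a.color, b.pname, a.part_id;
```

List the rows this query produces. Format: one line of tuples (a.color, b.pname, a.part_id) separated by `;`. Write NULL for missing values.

(black, Chip, 6); (green, Bolt, 2); (green, Bolt, 2); (green, Chip, 2); (green, Chip, 2); (green, Panel, 2); (green, Panel, 2); (pink, Chip, 6)

INNER JOIN keeps only pairs where the ON condition holds.
Matching on a.part_id < b.part_id.
Matched pairs: 8.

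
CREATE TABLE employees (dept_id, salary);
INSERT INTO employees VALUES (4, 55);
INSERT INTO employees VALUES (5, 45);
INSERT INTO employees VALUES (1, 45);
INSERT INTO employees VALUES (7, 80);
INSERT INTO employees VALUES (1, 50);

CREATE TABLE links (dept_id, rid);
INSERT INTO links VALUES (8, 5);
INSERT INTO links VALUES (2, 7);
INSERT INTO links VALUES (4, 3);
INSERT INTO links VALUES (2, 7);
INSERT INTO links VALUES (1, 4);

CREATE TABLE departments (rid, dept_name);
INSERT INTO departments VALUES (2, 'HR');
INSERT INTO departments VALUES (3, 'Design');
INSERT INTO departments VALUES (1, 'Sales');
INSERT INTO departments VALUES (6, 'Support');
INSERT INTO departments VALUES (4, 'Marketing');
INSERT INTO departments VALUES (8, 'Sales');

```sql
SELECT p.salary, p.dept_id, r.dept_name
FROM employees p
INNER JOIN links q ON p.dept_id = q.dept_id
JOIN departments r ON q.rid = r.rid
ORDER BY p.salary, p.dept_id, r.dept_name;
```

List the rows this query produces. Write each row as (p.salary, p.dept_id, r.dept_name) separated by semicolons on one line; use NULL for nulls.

(45, 1, Marketing); (50, 1, Marketing); (55, 4, Design)

Joins associate left-to-right: employees INNER JOIN links on dept_id gives 3 intermediate row(s).
Then INNER JOIN `departments r` on rid: keep only rows whose q.rid appears in r.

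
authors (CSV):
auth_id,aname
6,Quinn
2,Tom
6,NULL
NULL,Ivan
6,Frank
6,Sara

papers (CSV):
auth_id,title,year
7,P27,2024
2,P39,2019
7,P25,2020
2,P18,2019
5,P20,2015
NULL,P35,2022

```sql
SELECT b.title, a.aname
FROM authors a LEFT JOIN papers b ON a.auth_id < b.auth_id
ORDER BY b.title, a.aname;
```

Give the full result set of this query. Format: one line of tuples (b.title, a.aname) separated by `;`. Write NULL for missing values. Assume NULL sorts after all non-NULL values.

LEFT JOIN keeps every row from `authors`; unmatched rows get NULL for `papers`'s columns.
Matching on a.auth_id < b.auth_id. A NULL in a compared column never satisfies the condition.
Matched pairs: 11; unmatched a rows kept: 1.

(P20, Tom); (P25, Frank); (P25, Quinn); (P25, Sara); (P25, Tom); (P25, NULL); (P27, Frank); (P27, Quinn); (P27, Sara); (P27, Tom); (P27, NULL); (NULL, Ivan)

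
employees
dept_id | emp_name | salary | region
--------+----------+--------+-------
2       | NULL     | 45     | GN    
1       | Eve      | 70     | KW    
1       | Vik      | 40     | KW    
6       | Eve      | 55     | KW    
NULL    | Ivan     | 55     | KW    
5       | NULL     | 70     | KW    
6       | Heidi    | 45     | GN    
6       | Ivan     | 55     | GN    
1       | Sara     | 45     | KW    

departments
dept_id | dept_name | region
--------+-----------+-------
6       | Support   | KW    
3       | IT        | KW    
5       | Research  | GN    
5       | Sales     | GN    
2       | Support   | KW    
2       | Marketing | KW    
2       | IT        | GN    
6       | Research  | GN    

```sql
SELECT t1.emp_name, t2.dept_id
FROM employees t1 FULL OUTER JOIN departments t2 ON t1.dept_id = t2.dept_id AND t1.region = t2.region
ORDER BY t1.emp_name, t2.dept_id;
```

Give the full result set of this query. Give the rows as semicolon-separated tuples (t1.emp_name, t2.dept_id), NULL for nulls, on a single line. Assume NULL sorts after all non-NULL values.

(Eve, 6); (Eve, NULL); (Heidi, 6); (Ivan, 6); (Ivan, NULL); (Sara, NULL); (Vik, NULL); (NULL, 2); (NULL, 2); (NULL, 2); (NULL, 3); (NULL, 5); (NULL, 5); (NULL, NULL)

FULL OUTER JOIN keeps every row from both sides; unmatched rows get NULL for the other side's columns.
Matching on t1.dept_id = t2.dept_id AND t1.region = t2.region. A NULL in a compared column never satisfies the condition.
Matched pairs: 4; unmatched t1 rows kept: 5; unmatched t2 rows kept: 5.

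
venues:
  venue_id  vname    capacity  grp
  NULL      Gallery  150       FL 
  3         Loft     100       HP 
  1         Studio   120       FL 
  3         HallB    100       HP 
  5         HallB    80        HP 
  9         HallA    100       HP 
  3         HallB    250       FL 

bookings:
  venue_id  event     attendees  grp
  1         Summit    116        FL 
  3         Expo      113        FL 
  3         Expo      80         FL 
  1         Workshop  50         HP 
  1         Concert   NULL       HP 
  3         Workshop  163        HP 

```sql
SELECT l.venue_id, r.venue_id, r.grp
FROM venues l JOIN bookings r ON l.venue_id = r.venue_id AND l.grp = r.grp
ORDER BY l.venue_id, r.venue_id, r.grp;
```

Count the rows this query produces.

INNER JOIN keeps only pairs where the ON condition holds.
Matching on l.venue_id = r.venue_id AND l.grp = r.grp. A NULL in a compared column never satisfies the condition.
- l row (venue_id=NULL, grp=FL): no match → dropped.
- l row (venue_id=3, grp=HP): matches 1 r row(s) → 1 output row(s).
- l row (venue_id=1, grp=FL): matches 1 r row(s) → 1 output row(s).
- l row (venue_id=3, grp=HP): matches 1 r row(s) → 1 output row(s).
- l row (venue_id=5, grp=HP): no match → dropped.
- l row (venue_id=9, grp=HP): no match → dropped.
- l row (venue_id=3, grp=FL): matches 2 r row(s) → 2 output row(s).
Total: 5 rows.

5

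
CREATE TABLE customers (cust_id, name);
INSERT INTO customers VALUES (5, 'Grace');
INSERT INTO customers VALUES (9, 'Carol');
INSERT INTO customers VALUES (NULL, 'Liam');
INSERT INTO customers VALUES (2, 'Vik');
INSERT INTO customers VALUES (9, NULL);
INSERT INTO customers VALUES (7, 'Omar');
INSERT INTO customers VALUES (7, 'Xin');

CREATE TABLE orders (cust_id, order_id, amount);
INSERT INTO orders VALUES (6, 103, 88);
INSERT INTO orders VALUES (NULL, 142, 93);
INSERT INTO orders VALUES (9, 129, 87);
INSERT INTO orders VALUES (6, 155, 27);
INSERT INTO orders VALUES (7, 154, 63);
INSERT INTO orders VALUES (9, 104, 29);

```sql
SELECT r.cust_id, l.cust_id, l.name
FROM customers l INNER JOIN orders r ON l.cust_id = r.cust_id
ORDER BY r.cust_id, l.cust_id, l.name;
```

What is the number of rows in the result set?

6

INNER JOIN keeps only pairs where the ON condition holds.
Matching on l.cust_id = r.cust_id. A NULL in a compared column never satisfies the condition.
Matched pairs: 6.
Total: 6 rows.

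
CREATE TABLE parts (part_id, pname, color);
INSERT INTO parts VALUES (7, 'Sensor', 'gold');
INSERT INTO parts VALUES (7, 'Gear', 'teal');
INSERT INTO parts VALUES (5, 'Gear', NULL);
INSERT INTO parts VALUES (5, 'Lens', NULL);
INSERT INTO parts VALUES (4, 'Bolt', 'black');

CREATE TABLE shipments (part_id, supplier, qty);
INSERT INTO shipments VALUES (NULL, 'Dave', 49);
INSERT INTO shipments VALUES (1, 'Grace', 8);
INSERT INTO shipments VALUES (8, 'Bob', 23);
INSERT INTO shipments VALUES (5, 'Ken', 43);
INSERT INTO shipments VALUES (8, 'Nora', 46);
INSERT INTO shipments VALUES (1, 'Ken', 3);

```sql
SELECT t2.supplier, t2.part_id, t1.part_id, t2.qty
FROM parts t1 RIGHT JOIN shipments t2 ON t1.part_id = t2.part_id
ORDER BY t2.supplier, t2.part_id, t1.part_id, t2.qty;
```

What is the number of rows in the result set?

7

RIGHT JOIN keeps every row from `shipments`; unmatched rows get NULL for `parts`'s columns.
Matching on t1.part_id = t2.part_id. A NULL in a compared column never satisfies the condition.
- part_id=7: no matching t2 row.
- part_id=7: no matching t2 row.
- part_id=5: 1 matching t2 row(s), so 1 row(s) emitted.
- part_id=5: 1 matching t2 row(s), so 1 row(s) emitted.
- part_id=4: no matching t2 row.
- 5 row(s) from t2 found no t1 partner → padded with NULL.
Total: 2 matched + 5 padded = 7 rows.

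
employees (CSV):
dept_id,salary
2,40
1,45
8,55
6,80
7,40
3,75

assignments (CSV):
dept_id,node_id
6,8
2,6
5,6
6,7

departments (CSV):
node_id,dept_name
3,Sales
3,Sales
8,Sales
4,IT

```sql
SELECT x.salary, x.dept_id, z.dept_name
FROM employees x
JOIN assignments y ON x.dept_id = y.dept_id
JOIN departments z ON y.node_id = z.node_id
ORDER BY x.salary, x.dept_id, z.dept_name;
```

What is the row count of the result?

Step 1 — x INNER JOIN y on dept_id → 3 row(s).
Then INNER JOIN `departments z` on node_id: keep only rows whose y.node_id appears in z.
Result: 1 row(s).

1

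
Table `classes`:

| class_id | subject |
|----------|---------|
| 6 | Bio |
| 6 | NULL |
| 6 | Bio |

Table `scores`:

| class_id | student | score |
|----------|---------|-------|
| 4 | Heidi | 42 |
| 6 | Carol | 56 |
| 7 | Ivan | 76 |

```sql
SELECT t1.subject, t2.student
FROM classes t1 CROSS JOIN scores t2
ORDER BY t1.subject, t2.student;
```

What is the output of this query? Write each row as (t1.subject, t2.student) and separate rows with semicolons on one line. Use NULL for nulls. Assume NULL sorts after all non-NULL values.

CROSS JOIN pairs every row of `classes` with every row of `scores`: 3 × 3 = 9 rows.
After projecting and ordering:
t1.subject | t2.student
Bio | Carol
Bio | Carol
Bio | Heidi
Bio | Heidi
Bio | Ivan
Bio | Ivan
NULL | Carol
NULL | Heidi
NULL | Ivan

(Bio, Carol); (Bio, Carol); (Bio, Heidi); (Bio, Heidi); (Bio, Ivan); (Bio, Ivan); (NULL, Carol); (NULL, Heidi); (NULL, Ivan)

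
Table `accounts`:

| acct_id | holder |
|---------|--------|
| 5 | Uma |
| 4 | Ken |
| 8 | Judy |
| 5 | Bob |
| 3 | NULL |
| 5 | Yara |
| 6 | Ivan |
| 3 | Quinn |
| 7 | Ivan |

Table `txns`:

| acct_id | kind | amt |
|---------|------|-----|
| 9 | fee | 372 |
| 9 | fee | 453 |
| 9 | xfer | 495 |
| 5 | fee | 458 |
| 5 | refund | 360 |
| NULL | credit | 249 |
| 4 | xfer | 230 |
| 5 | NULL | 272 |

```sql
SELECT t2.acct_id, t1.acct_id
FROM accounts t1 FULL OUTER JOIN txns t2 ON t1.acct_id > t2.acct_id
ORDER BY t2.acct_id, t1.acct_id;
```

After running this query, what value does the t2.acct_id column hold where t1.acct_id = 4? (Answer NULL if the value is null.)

FULL OUTER JOIN keeps every row from both sides; unmatched rows get NULL for the other side's columns.
Matching on t1.acct_id > t2.acct_id. A NULL in a compared column never satisfies the condition.
- t1 row (acct_id=5): matches 1 t2 row(s) → 1 output row(s).
- t1 row (acct_id=4): no match → kept, t2 columns NULL.
- t1 row (acct_id=8): matches 4 t2 row(s) → 4 output row(s).
- t1 row (acct_id=5): matches 1 t2 row(s) → 1 output row(s).
- t1 row (acct_id=3): no match → kept, t2 columns NULL.
- t1 row (acct_id=5): matches 1 t2 row(s) → 1 output row(s).
- t1 row (acct_id=6): matches 4 t2 row(s) → 4 output row(s).
- t1 row (acct_id=3): no match → kept, t2 columns NULL.
- t1 row (acct_id=7): matches 4 t2 row(s) → 4 output row(s).
- 4 row(s) from t2 found no t1 partner → padded with NULL.

NULL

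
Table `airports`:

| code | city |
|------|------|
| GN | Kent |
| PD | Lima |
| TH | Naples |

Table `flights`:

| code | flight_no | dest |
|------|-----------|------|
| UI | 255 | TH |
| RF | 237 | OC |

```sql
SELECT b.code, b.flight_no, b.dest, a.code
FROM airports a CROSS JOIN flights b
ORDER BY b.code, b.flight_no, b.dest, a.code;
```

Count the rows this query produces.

6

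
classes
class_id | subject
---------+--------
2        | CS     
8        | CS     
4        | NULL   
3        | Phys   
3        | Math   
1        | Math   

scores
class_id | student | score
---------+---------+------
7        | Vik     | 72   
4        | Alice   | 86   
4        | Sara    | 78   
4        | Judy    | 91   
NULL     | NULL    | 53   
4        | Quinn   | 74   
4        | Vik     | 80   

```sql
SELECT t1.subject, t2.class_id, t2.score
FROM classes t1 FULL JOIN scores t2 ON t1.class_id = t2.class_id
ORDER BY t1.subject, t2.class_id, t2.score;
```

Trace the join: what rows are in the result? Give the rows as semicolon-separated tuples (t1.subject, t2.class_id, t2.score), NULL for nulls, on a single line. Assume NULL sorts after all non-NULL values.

(CS, NULL, NULL); (CS, NULL, NULL); (Math, NULL, NULL); (Math, NULL, NULL); (Phys, NULL, NULL); (NULL, 4, 74); (NULL, 4, 78); (NULL, 4, 80); (NULL, 4, 86); (NULL, 4, 91); (NULL, 7, 72); (NULL, NULL, 53)

FULL OUTER JOIN keeps every row from both sides; unmatched rows get NULL for the other side's columns.
Matching on t1.class_id = t2.class_id. A NULL in a compared column never satisfies the condition.
- class_id=2: no t2 row matches, row kept with t2 columns NULL.
- class_id=8: no t2 row matches, row kept with t2 columns NULL.
- class_id=4: 5 matching t2 row(s), so 5 row(s) emitted.
- class_id=3: no t2 row matches, row kept with t2 columns NULL.
- class_id=3: no t2 row matches, row kept with t2 columns NULL.
- class_id=1: no t2 row matches, row kept with t2 columns NULL.
- plus 2 unmatched t2 row(s), each kept with NULL t1 columns.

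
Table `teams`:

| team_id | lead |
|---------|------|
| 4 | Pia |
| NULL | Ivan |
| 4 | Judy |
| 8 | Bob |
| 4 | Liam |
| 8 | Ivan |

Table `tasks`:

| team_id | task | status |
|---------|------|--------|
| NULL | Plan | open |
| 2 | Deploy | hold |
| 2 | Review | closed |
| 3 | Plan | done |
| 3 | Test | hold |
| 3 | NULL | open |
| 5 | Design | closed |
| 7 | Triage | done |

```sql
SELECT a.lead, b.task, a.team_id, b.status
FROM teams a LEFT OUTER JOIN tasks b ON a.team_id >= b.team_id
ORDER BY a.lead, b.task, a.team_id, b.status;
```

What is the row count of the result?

LEFT JOIN keeps every row from `teams`; unmatched rows get NULL for `tasks`'s columns.
Matching on a.team_id >= b.team_id. A NULL in a compared column never satisfies the condition.
- a[0] team_id=4 → 5 match(es) in b → 5 row(s).
- a[1] team_id=NULL → no match; kept with NULLs on the b side.
- a[2] team_id=4 → 5 match(es) in b → 5 row(s).
- a[3] team_id=8 → 7 match(es) in b → 7 row(s).
- a[4] team_id=4 → 5 match(es) in b → 5 row(s).
- a[5] team_id=8 → 7 match(es) in b → 7 row(s).
Total: 29 matched + 1 padded = 30 rows.

30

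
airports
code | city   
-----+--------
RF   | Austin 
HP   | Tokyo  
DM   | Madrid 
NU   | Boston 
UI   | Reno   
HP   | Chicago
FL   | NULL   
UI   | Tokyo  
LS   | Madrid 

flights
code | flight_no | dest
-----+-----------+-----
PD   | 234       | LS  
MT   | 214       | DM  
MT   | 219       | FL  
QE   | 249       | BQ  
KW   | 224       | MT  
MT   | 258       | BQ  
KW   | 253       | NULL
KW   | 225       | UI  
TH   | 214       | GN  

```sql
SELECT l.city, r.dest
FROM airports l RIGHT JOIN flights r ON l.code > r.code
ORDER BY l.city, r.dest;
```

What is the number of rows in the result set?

35

RIGHT JOIN keeps every row from `flights`; unmatched rows get NULL for `airports`'s columns.
Matching on l.code > r.code.
- l (code=RF) pairs with 8 row(s) of r.
- l (code=HP) has no partner in r.
- l (code=DM) has no partner in r.
- l (code=NU) pairs with 6 row(s) of r.
- l (code=UI) pairs with 9 row(s) of r.
- l (code=HP) has no partner in r.
- l (code=FL) has no partner in r.
- l (code=UI) pairs with 9 row(s) of r.
- l (code=LS) pairs with 3 row(s) of r.
- every r row matched at least one l row.
Total: 35 rows.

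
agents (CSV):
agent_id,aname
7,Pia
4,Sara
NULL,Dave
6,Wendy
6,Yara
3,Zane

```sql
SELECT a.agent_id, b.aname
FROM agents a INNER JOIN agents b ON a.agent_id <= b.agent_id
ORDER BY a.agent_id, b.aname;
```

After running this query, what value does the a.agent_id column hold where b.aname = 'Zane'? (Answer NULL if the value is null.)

3

INNER JOIN keeps only pairs where the ON condition holds.
Matching on a.agent_id <= b.agent_id. A NULL in a compared column never satisfies the condition.
- a (agent_id=7) pairs with 1 row(s) of b.
- a (agent_id=4) pairs with 4 row(s) of b.
- a (agent_id=NULL) has no partner → excluded.
- a (agent_id=6) pairs with 3 row(s) of b.
- a (agent_id=6) pairs with 3 row(s) of b.
- a (agent_id=3) pairs with 5 row(s) of b.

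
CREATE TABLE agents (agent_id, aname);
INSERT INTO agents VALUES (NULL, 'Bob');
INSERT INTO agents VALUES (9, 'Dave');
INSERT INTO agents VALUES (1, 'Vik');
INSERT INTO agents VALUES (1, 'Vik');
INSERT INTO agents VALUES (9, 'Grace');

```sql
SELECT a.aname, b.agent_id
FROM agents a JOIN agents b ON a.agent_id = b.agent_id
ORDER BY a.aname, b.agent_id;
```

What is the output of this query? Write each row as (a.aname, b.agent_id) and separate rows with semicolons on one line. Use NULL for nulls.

INNER JOIN keeps only pairs where the ON condition holds.
Matching on a.agent_id = b.agent_id. A NULL in a compared column never satisfies the condition.
- a row (agent_id=NULL): no match → dropped.
- a row (agent_id=9): matches 2 b row(s) → 2 output row(s).
- a row (agent_id=1): matches 2 b row(s) → 2 output row(s).
- a row (agent_id=1): matches 2 b row(s) → 2 output row(s).
- a row (agent_id=9): matches 2 b row(s) → 2 output row(s).
After projecting and ordering:
a.aname | b.agent_id
Dave | 9
Dave | 9
Grace | 9
Grace | 9
Vik | 1
Vik | 1
Vik | 1
Vik | 1

(Dave, 9); (Dave, 9); (Grace, 9); (Grace, 9); (Vik, 1); (Vik, 1); (Vik, 1); (Vik, 1)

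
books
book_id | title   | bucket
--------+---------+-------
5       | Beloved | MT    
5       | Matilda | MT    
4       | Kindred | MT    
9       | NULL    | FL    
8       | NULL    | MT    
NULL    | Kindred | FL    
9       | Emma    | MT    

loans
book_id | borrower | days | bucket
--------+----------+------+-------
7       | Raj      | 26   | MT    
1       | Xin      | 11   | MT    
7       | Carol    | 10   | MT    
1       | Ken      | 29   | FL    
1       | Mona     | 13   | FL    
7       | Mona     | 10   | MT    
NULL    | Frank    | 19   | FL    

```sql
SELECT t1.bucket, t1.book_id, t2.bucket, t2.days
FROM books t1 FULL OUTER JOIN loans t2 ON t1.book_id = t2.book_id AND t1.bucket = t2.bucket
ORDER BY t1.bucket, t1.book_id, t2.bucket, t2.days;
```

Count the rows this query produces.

FULL OUTER JOIN keeps every row from both sides; unmatched rows get NULL for the other side's columns.
Matching on t1.book_id = t2.book_id AND t1.bucket = t2.bucket. A NULL in a compared column never satisfies the condition.
- book_id=5, bucket=MT: no t2 row matches, row kept with t2 columns NULL.
- book_id=5, bucket=MT: no t2 row matches, row kept with t2 columns NULL.
- book_id=4, bucket=MT: no t2 row matches, row kept with t2 columns NULL.
- book_id=9, bucket=FL: no t2 row matches, row kept with t2 columns NULL.
- book_id=8, bucket=MT: no t2 row matches, row kept with t2 columns NULL.
- book_id=NULL, bucket=FL: no t2 row matches, row kept with t2 columns NULL.
- book_id=9, bucket=MT: no t2 row matches, row kept with t2 columns NULL.
- 7 t2 row(s) had no t1 match → kept, t1 columns NULL.
Total: 0 matched + 14 padded = 14 rows.

14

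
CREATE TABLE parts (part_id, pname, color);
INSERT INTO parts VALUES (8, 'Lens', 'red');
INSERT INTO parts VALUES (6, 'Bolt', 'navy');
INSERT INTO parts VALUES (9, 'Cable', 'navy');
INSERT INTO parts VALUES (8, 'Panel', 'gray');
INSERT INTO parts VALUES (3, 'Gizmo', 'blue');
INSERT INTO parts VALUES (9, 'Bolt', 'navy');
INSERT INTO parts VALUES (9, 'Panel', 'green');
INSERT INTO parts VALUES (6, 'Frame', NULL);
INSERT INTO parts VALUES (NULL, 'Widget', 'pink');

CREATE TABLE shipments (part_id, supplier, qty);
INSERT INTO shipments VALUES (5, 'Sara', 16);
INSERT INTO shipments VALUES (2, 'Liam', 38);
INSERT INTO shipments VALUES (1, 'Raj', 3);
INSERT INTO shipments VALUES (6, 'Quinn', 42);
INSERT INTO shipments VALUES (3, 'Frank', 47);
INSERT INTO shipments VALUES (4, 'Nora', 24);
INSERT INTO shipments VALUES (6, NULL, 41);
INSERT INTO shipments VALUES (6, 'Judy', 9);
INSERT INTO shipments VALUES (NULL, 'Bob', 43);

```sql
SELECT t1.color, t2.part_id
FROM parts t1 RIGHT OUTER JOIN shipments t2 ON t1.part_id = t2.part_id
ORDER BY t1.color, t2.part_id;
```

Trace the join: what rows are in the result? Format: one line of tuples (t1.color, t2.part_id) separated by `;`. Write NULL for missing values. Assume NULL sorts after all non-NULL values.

(blue, 3); (navy, 6); (navy, 6); (navy, 6); (NULL, 1); (NULL, 2); (NULL, 4); (NULL, 5); (NULL, 6); (NULL, 6); (NULL, 6); (NULL, NULL)

RIGHT JOIN keeps every row from `shipments`; unmatched rows get NULL for `parts`'s columns.
Matching on t1.part_id = t2.part_id. A NULL in a compared column never satisfies the condition.
- part_id=8: no matching t2 row.
- part_id=6: 3 matching t2 row(s), so 3 row(s) emitted.
- part_id=9: no matching t2 row.
- part_id=8: no matching t2 row.
- part_id=3: 1 matching t2 row(s), so 1 row(s) emitted.
- part_id=9: no matching t2 row.
- part_id=9: no matching t2 row.
- part_id=6: 3 matching t2 row(s), so 3 row(s) emitted.
- part_id=NULL: no matching t2 row.
- 5 t2 row(s) had no t1 match → kept, t1 columns NULL.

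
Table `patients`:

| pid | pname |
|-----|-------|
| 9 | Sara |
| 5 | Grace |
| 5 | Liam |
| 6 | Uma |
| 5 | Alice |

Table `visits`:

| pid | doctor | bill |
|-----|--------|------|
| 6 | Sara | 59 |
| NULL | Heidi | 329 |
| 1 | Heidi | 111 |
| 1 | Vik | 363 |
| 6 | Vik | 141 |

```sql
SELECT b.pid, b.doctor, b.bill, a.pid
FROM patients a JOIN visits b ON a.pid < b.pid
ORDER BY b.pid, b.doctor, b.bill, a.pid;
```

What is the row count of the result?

INNER JOIN keeps only pairs where the ON condition holds.
Matching on a.pid < b.pid. A NULL in a compared column never satisfies the condition.
Matched pairs: 6.
Total: 6 rows.

6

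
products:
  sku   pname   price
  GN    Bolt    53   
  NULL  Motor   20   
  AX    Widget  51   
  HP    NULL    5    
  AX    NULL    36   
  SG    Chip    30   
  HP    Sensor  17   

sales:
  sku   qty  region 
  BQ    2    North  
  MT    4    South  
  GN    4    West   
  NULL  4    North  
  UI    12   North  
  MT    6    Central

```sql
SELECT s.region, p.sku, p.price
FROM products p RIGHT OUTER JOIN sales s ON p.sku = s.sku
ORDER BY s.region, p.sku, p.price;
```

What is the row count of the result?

RIGHT JOIN keeps every row from `sales`; unmatched rows get NULL for `products`'s columns.
Matching on p.sku = s.sku. A NULL in a compared column never satisfies the condition.
- sku=GN: 1 matching s row(s), so 1 row(s) emitted.
- sku=NULL: no matching s row.
- sku=AX: no matching s row.
- sku=HP: no matching s row.
- sku=AX: no matching s row.
- sku=SG: no matching s row.
- sku=HP: no matching s row.
- 5 s row(s) had no p match → kept, p columns NULL.
Total: 1 matched + 5 padded = 6 rows.

6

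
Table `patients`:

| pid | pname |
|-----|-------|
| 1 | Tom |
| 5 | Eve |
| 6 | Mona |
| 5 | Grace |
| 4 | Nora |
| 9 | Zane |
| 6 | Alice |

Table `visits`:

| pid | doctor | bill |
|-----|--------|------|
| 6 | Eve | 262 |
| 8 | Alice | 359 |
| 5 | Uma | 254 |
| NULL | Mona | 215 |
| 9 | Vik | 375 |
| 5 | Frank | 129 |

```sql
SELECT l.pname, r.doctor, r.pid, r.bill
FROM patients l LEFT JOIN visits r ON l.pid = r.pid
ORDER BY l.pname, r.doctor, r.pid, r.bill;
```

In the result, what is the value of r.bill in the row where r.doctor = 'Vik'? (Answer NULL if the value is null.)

LEFT JOIN keeps every row from `patients`; unmatched rows get NULL for `visits`'s columns.
Matching on l.pid = r.pid. A NULL in a compared column never satisfies the condition.
Matched pairs: 7; unmatched l rows kept: 2.

375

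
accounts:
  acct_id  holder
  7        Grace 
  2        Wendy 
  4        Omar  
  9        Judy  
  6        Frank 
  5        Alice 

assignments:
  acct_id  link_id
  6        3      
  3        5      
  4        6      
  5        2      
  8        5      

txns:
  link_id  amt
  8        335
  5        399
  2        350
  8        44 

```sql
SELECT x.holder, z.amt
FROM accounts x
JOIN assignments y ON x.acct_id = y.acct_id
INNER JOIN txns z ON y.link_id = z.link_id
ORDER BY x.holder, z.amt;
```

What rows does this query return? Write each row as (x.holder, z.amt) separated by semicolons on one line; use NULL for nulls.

Step 1 — x INNER JOIN y on acct_id → 3 row(s).
Then INNER JOIN `txns z` on link_id: keep only rows whose y.link_id appears in z.

(Alice, 350)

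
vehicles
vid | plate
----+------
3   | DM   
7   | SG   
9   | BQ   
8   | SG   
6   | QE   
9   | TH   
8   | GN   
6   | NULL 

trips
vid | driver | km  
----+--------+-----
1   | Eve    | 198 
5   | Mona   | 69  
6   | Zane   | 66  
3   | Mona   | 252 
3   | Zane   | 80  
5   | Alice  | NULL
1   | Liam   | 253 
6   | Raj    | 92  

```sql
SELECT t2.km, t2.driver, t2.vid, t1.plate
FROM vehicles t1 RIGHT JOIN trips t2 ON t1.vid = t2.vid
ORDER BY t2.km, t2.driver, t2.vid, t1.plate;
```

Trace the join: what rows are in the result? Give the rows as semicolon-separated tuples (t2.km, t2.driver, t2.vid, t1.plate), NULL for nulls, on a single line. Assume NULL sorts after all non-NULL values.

(66, Zane, 6, QE); (66, Zane, 6, NULL); (69, Mona, 5, NULL); (80, Zane, 3, DM); (92, Raj, 6, QE); (92, Raj, 6, NULL); (198, Eve, 1, NULL); (252, Mona, 3, DM); (253, Liam, 1, NULL); (NULL, Alice, 5, NULL)

RIGHT JOIN keeps every row from `trips`; unmatched rows get NULL for `vehicles`'s columns.
Matching on t1.vid = t2.vid.
- t1 (vid=3) pairs with 2 row(s) of t2.
- t1 (vid=7) has no partner in t2.
- t1 (vid=9) has no partner in t2.
- t1 (vid=8) has no partner in t2.
- t1 (vid=6) pairs with 2 row(s) of t2.
- t1 (vid=9) has no partner in t2.
- t1 (vid=8) has no partner in t2.
- t1 (vid=6) pairs with 2 row(s) of t2.
- 4 t2 row(s) had no t1 match → kept, t1 columns NULL.
After projecting and ordering:
t2.km | t2.driver | t2.vid | t1.plate
66 | Zane | 6 | QE
66 | Zane | 6 | NULL
69 | Mona | 5 | NULL
80 | Zane | 3 | DM
92 | Raj | 6 | QE
92 | Raj | 6 | NULL
198 | Eve | 1 | NULL
252 | Mona | 3 | DM
253 | Liam | 1 | NULL
NULL | Alice | 5 | NULL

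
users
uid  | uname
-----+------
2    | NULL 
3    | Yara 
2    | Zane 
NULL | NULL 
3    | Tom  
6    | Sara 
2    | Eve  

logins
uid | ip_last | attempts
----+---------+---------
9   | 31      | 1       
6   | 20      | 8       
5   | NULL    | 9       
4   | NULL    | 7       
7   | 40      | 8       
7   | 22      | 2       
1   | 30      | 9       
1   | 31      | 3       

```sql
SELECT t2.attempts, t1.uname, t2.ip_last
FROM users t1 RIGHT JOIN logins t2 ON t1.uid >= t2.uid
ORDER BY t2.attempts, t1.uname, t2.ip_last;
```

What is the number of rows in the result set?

RIGHT JOIN keeps every row from `logins`; unmatched rows get NULL for `users`'s columns.
Matching on t1.uid >= t2.uid. A NULL in a compared column never satisfies the condition.
- t1 (uid=2) pairs with 2 row(s) of t2.
- t1 (uid=3) pairs with 2 row(s) of t2.
- t1 (uid=2) pairs with 2 row(s) of t2.
- t1 (uid=NULL) has no partner in t2.
- t1 (uid=3) pairs with 2 row(s) of t2.
- t1 (uid=6) pairs with 5 row(s) of t2.
- t1 (uid=2) pairs with 2 row(s) of t2.
- plus 3 unmatched t2 row(s), each kept with NULL t1 columns.
Total: 15 matched + 3 padded = 18 rows.

18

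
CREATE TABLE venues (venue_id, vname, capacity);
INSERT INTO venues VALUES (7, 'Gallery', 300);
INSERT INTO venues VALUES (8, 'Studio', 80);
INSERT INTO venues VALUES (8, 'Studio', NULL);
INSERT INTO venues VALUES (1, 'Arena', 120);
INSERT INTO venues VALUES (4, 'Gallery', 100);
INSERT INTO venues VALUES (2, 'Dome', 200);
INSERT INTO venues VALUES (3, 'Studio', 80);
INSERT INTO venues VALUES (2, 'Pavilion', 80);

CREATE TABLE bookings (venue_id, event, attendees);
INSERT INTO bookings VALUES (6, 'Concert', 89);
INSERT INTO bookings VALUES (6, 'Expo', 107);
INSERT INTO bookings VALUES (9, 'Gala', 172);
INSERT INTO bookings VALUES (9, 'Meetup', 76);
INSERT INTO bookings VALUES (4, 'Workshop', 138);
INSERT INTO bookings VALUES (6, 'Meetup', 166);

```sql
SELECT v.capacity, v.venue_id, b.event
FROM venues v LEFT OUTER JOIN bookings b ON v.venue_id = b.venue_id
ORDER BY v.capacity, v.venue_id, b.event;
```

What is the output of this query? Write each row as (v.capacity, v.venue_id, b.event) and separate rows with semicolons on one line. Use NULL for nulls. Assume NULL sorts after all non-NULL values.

(80, 2, NULL); (80, 3, NULL); (80, 8, NULL); (100, 4, Workshop); (120, 1, NULL); (200, 2, NULL); (300, 7, NULL); (NULL, 8, NULL)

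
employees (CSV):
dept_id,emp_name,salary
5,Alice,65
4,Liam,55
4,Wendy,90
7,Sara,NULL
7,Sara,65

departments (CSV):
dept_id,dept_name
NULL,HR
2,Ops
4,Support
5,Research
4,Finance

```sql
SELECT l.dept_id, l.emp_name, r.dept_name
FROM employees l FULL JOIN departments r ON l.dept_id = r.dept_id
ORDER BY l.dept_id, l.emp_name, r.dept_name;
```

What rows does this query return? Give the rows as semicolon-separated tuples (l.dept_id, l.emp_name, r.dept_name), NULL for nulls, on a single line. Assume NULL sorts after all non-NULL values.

FULL OUTER JOIN keeps every row from both sides; unmatched rows get NULL for the other side's columns.
Matching on l.dept_id = r.dept_id. A NULL in a compared column never satisfies the condition.
- l[0] dept_id=5 → 1 match(es) in r → 1 row(s).
- l[1] dept_id=4 → 2 match(es) in r → 2 row(s).
- l[2] dept_id=4 → 2 match(es) in r → 2 row(s).
- l[3] dept_id=7 → no match; kept with NULLs on the r side.
- l[4] dept_id=7 → no match; kept with NULLs on the r side.
- plus 2 unmatched r row(s), each kept with NULL l columns.
After projecting and ordering:
l.dept_id | l.emp_name | r.dept_name
4 | Liam | Finance
4 | Liam | Support
4 | Wendy | Finance
4 | Wendy | Support
5 | Alice | Research
7 | Sara | NULL
7 | Sara | NULL
NULL | NULL | HR
NULL | NULL | Ops

(4, Liam, Finance); (4, Liam, Support); (4, Wendy, Finance); (4, Wendy, Support); (5, Alice, Research); (7, Sara, NULL); (7, Sara, NULL); (NULL, NULL, HR); (NULL, NULL, Ops)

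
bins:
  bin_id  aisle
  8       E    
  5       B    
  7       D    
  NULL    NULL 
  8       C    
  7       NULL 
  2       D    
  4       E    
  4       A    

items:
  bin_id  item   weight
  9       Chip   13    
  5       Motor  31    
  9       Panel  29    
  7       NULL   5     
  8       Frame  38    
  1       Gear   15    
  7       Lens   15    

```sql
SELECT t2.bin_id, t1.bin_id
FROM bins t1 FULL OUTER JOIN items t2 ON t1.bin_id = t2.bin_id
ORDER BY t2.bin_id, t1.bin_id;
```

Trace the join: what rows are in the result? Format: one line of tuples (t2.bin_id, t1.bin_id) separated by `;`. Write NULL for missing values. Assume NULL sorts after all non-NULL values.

FULL OUTER JOIN keeps every row from both sides; unmatched rows get NULL for the other side's columns.
Matching on t1.bin_id = t2.bin_id. A NULL in a compared column never satisfies the condition.
Matched pairs: 7; unmatched t1 rows kept: 4; unmatched t2 rows kept: 3.

(1, NULL); (5, 5); (7, 7); (7, 7); (7, 7); (7, 7); (8, 8); (8, 8); (9, NULL); (9, NULL); (NULL, 2); (NULL, 4); (NULL, 4); (NULL, NULL)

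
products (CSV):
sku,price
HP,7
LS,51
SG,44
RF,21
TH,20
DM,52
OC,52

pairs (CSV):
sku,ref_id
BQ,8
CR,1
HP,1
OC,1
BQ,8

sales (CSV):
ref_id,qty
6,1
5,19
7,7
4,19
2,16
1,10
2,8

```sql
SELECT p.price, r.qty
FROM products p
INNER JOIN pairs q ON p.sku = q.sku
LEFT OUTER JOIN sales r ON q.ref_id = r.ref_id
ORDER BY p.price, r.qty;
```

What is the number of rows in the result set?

2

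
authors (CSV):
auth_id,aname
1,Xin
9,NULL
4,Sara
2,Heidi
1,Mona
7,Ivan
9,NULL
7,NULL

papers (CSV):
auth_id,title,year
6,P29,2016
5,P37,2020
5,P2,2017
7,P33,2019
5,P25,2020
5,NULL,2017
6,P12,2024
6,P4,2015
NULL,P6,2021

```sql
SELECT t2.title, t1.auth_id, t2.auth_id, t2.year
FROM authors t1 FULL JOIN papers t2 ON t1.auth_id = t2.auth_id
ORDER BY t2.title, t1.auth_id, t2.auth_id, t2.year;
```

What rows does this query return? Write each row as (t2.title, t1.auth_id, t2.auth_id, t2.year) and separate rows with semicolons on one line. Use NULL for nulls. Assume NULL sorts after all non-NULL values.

(P12, NULL, 6, 2024); (P2, NULL, 5, 2017); (P25, NULL, 5, 2020); (P29, NULL, 6, 2016); (P33, 7, 7, 2019); (P33, 7, 7, 2019); (P37, NULL, 5, 2020); (P4, NULL, 6, 2015); (P6, NULL, NULL, 2021); (NULL, 1, NULL, NULL); (NULL, 1, NULL, NULL); (NULL, 2, NULL, NULL); (NULL, 4, NULL, NULL); (NULL, 9, NULL, NULL); (NULL, 9, NULL, NULL); (NULL, NULL, 5, 2017)

FULL OUTER JOIN keeps every row from both sides; unmatched rows get NULL for the other side's columns.
Matching on t1.auth_id = t2.auth_id. A NULL in a compared column never satisfies the condition.
- auth_id=1: no t2 row matches, row kept with t2 columns NULL.
- auth_id=9: no t2 row matches, row kept with t2 columns NULL.
- auth_id=4: no t2 row matches, row kept with t2 columns NULL.
- auth_id=2: no t2 row matches, row kept with t2 columns NULL.
- auth_id=1: no t2 row matches, row kept with t2 columns NULL.
- auth_id=7: 1 matching t2 row(s), so 1 row(s) emitted.
- auth_id=9: no t2 row matches, row kept with t2 columns NULL.
- auth_id=7: 1 matching t2 row(s), so 1 row(s) emitted.
- plus 8 unmatched t2 row(s), each kept with NULL t1 columns.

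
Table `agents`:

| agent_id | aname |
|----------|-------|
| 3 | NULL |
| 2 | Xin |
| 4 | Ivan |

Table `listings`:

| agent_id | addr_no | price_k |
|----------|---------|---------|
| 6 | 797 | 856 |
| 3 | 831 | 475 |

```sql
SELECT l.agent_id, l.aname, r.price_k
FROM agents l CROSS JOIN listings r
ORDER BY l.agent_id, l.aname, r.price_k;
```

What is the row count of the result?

CROSS JOIN pairs every row of `agents` with every row of `listings`: 3 × 2 = 6 rows.

6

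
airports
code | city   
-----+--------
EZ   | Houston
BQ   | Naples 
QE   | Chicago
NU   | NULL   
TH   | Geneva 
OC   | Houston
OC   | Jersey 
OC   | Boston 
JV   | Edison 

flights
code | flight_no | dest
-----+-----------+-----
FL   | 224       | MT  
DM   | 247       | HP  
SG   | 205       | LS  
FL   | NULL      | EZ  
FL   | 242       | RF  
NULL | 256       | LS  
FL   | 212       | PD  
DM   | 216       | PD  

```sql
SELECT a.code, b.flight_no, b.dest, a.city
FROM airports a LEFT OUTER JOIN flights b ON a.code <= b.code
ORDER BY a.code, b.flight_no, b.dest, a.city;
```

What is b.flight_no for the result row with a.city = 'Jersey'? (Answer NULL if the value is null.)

LEFT JOIN keeps every row from `airports`; unmatched rows get NULL for `flights`'s columns.
Matching on a.code <= b.code. A NULL in a compared column never satisfies the condition.
- a[0] code=EZ → 5 match(es) in b → 5 row(s).
- a[1] code=BQ → 7 match(es) in b → 7 row(s).
- a[2] code=QE → 1 match(es) in b → 1 row(s).
- a[3] code=NU → 1 match(es) in b → 1 row(s).
- a[4] code=TH → no match; kept with NULLs on the b side.
- a[5] code=OC → 1 match(es) in b → 1 row(s).
- a[6] code=OC → 1 match(es) in b → 1 row(s).
- a[7] code=OC → 1 match(es) in b → 1 row(s).
- a[8] code=JV → 1 match(es) in b → 1 row(s).

205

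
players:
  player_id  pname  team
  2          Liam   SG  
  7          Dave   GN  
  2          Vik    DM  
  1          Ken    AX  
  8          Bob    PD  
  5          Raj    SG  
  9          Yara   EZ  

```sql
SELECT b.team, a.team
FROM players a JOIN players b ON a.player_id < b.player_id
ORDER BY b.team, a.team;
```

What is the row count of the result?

20

INNER JOIN keeps only pairs where the ON condition holds.
Matching on a.player_id < b.player_id.
Matched pairs: 20.
Total: 20 rows.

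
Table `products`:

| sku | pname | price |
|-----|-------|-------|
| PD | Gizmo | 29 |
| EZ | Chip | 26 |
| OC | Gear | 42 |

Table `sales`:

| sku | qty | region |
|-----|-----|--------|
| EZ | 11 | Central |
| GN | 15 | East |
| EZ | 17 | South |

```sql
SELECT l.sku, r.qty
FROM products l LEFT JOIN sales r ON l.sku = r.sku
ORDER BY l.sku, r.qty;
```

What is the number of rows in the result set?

LEFT JOIN keeps every row from `products`; unmatched rows get NULL for `sales`'s columns.
Matching on l.sku = r.sku.
- l[0] sku=PD → no match; kept with NULLs on the r side.
- l[1] sku=EZ → 2 match(es) in r → 2 row(s).
- l[2] sku=OC → no match; kept with NULLs on the r side.
Total: 2 matched + 2 padded = 4 rows.

4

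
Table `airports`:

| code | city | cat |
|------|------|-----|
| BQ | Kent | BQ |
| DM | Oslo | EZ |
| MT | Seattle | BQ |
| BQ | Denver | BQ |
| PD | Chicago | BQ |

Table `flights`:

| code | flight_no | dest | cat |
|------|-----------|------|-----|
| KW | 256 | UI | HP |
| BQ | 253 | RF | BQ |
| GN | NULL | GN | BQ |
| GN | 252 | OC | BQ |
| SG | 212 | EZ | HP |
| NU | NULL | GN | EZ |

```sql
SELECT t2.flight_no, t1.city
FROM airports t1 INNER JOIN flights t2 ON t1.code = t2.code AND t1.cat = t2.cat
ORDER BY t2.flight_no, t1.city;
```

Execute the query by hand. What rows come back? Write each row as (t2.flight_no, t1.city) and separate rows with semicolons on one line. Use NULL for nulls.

(253, Denver); (253, Kent)

INNER JOIN keeps only pairs where the ON condition holds.
Matching on t1.code = t2.code AND t1.cat = t2.cat.
Matched pairs: 2.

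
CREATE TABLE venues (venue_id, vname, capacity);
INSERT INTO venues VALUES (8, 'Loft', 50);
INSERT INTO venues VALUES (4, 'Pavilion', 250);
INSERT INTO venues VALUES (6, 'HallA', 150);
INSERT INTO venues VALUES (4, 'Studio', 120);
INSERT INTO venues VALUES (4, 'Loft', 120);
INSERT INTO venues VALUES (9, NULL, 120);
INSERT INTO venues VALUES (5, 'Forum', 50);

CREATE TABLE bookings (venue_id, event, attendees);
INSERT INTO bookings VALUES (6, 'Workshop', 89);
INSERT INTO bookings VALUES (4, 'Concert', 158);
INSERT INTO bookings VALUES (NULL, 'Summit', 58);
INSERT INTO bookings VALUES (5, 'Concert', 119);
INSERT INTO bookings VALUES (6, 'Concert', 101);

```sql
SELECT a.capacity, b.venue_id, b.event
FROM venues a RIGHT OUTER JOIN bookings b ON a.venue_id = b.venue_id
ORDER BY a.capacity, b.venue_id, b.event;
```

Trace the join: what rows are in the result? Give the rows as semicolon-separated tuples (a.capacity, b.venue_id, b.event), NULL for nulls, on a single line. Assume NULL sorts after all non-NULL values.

(50, 5, Concert); (120, 4, Concert); (120, 4, Concert); (150, 6, Concert); (150, 6, Workshop); (250, 4, Concert); (NULL, NULL, Summit)

RIGHT JOIN keeps every row from `bookings`; unmatched rows get NULL for `venues`'s columns.
Matching on a.venue_id = b.venue_id. A NULL in a compared column never satisfies the condition.
- a[0] venue_id=8 → no match.
- a[1] venue_id=4 → 1 match(es) in b → 1 row(s).
- a[2] venue_id=6 → 2 match(es) in b → 2 row(s).
- a[3] venue_id=4 → 1 match(es) in b → 1 row(s).
- a[4] venue_id=4 → 1 match(es) in b → 1 row(s).
- a[5] venue_id=9 → no match.
- a[6] venue_id=5 → 1 match(es) in b → 1 row(s).
- 1 row(s) from b found no a partner → padded with NULL.
After projecting and ordering:
a.capacity | b.venue_id | b.event
50 | 5 | Concert
120 | 4 | Concert
120 | 4 | Concert
150 | 6 | Concert
150 | 6 | Workshop
250 | 4 | Concert
NULL | NULL | Summit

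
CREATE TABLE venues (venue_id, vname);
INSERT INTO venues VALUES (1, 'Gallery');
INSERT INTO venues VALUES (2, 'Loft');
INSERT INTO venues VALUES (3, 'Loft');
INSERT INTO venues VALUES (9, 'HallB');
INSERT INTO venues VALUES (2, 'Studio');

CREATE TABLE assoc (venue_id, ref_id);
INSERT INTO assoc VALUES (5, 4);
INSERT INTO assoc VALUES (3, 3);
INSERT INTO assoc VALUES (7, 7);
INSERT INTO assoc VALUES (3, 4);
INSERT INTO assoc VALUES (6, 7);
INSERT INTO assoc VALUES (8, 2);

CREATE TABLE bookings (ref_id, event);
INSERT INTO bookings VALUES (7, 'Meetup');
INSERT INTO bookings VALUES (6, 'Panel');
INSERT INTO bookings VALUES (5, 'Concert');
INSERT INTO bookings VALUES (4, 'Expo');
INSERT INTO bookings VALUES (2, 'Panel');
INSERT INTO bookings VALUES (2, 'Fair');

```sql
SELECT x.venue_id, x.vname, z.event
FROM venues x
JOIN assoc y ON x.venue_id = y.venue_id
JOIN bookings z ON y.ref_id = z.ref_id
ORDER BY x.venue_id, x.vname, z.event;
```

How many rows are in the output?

1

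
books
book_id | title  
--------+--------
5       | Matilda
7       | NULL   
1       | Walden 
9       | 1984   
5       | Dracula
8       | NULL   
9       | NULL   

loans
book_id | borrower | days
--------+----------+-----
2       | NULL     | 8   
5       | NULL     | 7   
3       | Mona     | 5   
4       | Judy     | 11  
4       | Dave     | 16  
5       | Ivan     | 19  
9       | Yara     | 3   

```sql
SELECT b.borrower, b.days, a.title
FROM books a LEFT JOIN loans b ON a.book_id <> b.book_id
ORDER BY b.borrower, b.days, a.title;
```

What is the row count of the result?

43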